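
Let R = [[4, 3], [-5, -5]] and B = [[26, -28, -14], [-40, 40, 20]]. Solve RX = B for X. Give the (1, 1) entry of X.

Since R multiplies X on the left, X = R⁻¹B.
det R = -5; the adjugate gives R⁻¹ = [[1, 3/5], [-1, -4/5]].
X = R⁻¹B = [[1, 3/5], [-1, -4/5]] · [[26, -28, -14], [-40, 40, 20]] = [[2, -4, -2], [6, -4, -2]].

2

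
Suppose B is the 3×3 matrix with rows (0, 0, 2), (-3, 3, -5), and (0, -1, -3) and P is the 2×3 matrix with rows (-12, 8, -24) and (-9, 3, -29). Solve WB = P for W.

B is on the right of W, so right-multiply by B⁻¹: W = PB⁻¹.
det B = 6, so B⁻¹ = [[-7/3, -1/3, -1], [-3/2, 0, -1], [1/2, 0, 0]].
W = PB⁻¹ = [[-12, 8, -24], [-9, 3, -29]] · [[-7/3, -1/3, -1], [-3/2, 0, -1], [1/2, 0, 0]] = [[4, 4, 4], [2, 3, 6]].

W = [[4, 4, 4], [2, 3, 6]]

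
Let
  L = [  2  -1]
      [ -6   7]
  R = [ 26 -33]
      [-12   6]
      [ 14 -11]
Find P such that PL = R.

L is on the right of P, so right-multiply by L⁻¹: P = RL⁻¹.
det L = 8; the adjugate gives L⁻¹ = [[7/8, 1/8], [3/4, 1/4]].
P = RL⁻¹ = [[26, -33], [-12, 6], [14, -11]] · [[7/8, 1/8], [3/4, 1/4]] = [[-2, -5], [-6, 0], [4, -1]].

P = [[-2, -5], [-6, 0], [4, -1]]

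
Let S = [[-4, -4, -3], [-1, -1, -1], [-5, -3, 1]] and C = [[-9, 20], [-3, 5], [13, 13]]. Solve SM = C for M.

Since S multiplies M on the left, M = S⁻¹C.
det S = -2, so S⁻¹ = [[2, -13/2, -1/2], [-3, 19/2, 1/2], [1, -4, 0]].
M = S⁻¹C = [[2, -13/2, -1/2], [-3, 19/2, 1/2], [1, -4, 0]] · [[-9, 20], [-3, 5], [13, 13]] = [[-5, 1], [5, -6], [3, 0]].

M = [[-5, 1], [5, -6], [3, 0]]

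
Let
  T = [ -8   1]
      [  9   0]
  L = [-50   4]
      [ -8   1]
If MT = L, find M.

T is on the right of M, so right-multiply by T⁻¹: M = LT⁻¹.
det T = -9, so T⁻¹ = [[0, 1/9], [1, 8/9]].
M = LT⁻¹ = [[-50, 4], [-8, 1]] · [[0, 1/9], [1, 8/9]] = [[4, -2], [1, 0]].

M = [[4, -2], [1, 0]]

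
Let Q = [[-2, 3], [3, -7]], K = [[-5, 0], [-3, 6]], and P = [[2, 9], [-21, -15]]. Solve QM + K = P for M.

QM = P − K = [[7, 9], [-18, -21]].
Since Q multiplies M on the left, M = Q⁻¹(P − K).
Q has determinant 5; Q⁻¹ = [[-7/5, -3/5], [-3/5, -2/5]].
M = Q⁻¹(P − K) = [[1, 0], [3, 3]].

M = [[1, 0], [3, 3]]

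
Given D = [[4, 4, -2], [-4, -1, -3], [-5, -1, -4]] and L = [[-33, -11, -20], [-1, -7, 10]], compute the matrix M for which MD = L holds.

M = [[-1, 6, 1], [-2, 2, -3]]

Since D sits to the right of M, M = LD⁻¹.
det D = 2; the adjugate gives D⁻¹ = [[1/2, 9, -7], [-1/2, -13, 10], [-1/2, -8, 6]].
M = LD⁻¹ = [[-33, -11, -20], [-1, -7, 10]] · [[1/2, 9, -7], [-1/2, -13, 10], [-1/2, -8, 6]] = [[-1, 6, 1], [-2, 2, -3]].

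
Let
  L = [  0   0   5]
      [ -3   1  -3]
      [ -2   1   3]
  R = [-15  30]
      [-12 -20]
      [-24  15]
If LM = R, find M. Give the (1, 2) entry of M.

-1

Left-multiplying both sides by L⁻¹ gives M = L⁻¹R.
det L = -5; the adjugate gives L⁻¹ = [[-6/5, -1, 1], [-3, -2, 3], [1/5, 0, 0]].
M = L⁻¹R = [[-6/5, -1, 1], [-3, -2, 3], [1/5, 0, 0]] · [[-15, 30], [-12, -20], [-24, 15]] = [[6, -1], [-3, -5], [-3, 6]].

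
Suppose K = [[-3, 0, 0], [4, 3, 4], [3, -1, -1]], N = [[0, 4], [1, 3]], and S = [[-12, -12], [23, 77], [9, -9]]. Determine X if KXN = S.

Isolating X: multiply by K⁻¹ from the left and N⁻¹ from the right, so X = K⁻¹SN⁻¹.
K has determinant -3; K⁻¹ = [[-1/3, 0, 0], [-16/3, -1, -4], [13/3, 1, 3]].
N has determinant -4; N⁻¹ = [[-3/4, 1], [1/4, 0]].
K⁻¹S = [[4, 4], [5, 23], [-2, -2]].
X = (K⁻¹S)N⁻¹ = [[-2, 4], [2, 5], [1, -2]].

X = [[-2, 4], [2, 5], [1, -2]]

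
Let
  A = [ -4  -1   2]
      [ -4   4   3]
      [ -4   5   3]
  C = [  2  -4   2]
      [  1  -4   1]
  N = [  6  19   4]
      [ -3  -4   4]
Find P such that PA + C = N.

P = [[-5, 2, 2], [0, 5, -4]]

PA = N − C = [[4, 23, 2], [-4, 0, 3]].
Right-multiplying both sides by A⁻¹ gives P = (N − C)A⁻¹.
A has determinant 4; A⁻¹ = [[-3/4, 13/4, -11/4], [0, -1, 1], [-1, 6, -5]].
P = (N − C)A⁻¹ = [[-5, 2, 2], [0, 5, -4]].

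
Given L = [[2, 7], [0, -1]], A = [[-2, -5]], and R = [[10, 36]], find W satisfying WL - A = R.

WL = R + A = [[8, 31]].
Right-multiplying both sides by L⁻¹ gives W = (R + A)L⁻¹.
det L = -2, so L⁻¹ = [[1/2, 7/2], [0, -1]].
W = (R + A)L⁻¹ = [[4, -3]].

W = [[4, -3]]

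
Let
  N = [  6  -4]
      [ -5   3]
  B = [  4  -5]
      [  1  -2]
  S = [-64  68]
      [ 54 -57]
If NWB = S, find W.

Isolating W: multiply by N⁻¹ from the left and B⁻¹ from the right, so W = N⁻¹SB⁻¹.
N has determinant -2; N⁻¹ = [[-3/2, -2], [-5/2, -3]].
det B = -3; the adjugate gives B⁻¹ = [[2/3, -5/3], [1/3, -4/3]].
N⁻¹S = [[-12, 12], [-2, 1]].
W = (N⁻¹S)B⁻¹ = [[-4, 4], [-1, 2]].

W = [[-4, 4], [-1, 2]]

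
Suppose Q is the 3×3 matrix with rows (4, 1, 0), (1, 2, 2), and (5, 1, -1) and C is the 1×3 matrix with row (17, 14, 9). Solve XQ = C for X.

X = [[-1, 6, 3]]

Q is on the right of X, so right-multiply by Q⁻¹: X = CQ⁻¹.
det Q = -5, so Q⁻¹ = [[4/5, -1/5, -2/5], [-11/5, 4/5, 8/5], [9/5, -1/5, -7/5]].
X = CQ⁻¹ = [[17, 14, 9]] · [[4/5, -1/5, -2/5], [-11/5, 4/5, 8/5], [9/5, -1/5, -7/5]] = [[-1, 6, 3]].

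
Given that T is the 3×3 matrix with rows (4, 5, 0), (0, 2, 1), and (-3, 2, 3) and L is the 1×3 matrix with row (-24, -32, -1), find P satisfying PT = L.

P = [[-6, -1, 0]]

Right-multiplying both sides by T⁻¹ gives P = LT⁻¹.
T has determinant 1; T⁻¹ = [[4, -15, 5], [-3, 12, -4], [6, -23, 8]].
P = LT⁻¹ = [[-24, -32, -1]] · [[4, -15, 5], [-3, 12, -4], [6, -23, 8]] = [[-6, -1, 0]].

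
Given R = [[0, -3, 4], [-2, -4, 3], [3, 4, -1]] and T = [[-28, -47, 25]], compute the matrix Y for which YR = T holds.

Y = [[1, 5, -6]]

Since R sits to the right of Y, Y = TR⁻¹.
R has determinant -5; R⁻¹ = [[8/5, -13/5, -7/5], [-7/5, 12/5, 8/5], [-4/5, 9/5, 6/5]].
Y = TR⁻¹ = [[-28, -47, 25]] · [[8/5, -13/5, -7/5], [-7/5, 12/5, 8/5], [-4/5, 9/5, 6/5]] = [[1, 5, -6]].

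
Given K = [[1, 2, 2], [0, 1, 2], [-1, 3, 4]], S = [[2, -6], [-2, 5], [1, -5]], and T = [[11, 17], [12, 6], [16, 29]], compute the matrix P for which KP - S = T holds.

KP = T + S = [[13, 11], [10, 11], [17, 24]].
K is on the left of P, so left-multiply by K⁻¹: P = K⁻¹(T + S).
det K = -4; the adjugate gives K⁻¹ = [[1/2, 1/2, -1/2], [1/2, -3/2, 1/2], [-1/4, 5/4, -1/4]].
P = K⁻¹(T + S) = [[3, -1], [0, 1], [5, 5]].

P = [[3, -1], [0, 1], [5, 5]]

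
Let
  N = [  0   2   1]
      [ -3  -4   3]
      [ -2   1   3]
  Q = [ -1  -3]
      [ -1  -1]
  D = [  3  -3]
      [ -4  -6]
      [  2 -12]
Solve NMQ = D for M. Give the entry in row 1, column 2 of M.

3

Isolating M: multiply by N⁻¹ from the left and Q⁻¹ from the right, so M = N⁻¹DQ⁻¹.
N has determinant -5; N⁻¹ = [[3, 1, -2], [-3/5, -2/5, 3/5], [11/5, 4/5, -6/5]].
det Q = -2, so Q⁻¹ = [[1/2, -3/2], [-1/2, 1/2]].
N⁻¹D = [[1, 9], [1, -3], [1, 3]].
M = (N⁻¹D)Q⁻¹ = [[-4, 3], [2, -3], [-1, 0]].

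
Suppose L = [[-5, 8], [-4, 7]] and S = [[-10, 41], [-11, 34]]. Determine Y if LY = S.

Y = [[-6, -5], [-5, 2]]

L is on the left of Y, so left-multiply by L⁻¹: Y = L⁻¹S.
det L = -3, so L⁻¹ = [[-7/3, 8/3], [-4/3, 5/3]].
Y = L⁻¹S = [[-7/3, 8/3], [-4/3, 5/3]] · [[-10, 41], [-11, 34]] = [[-6, -5], [-5, 2]].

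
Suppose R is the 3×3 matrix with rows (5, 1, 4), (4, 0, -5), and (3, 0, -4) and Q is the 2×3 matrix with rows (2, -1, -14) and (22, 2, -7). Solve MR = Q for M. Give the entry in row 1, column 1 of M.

-1

Since R sits to the right of M, M = QR⁻¹.
R has determinant 1; R⁻¹ = [[0, 4, -5], [1, -32, 41], [0, 3, -4]].
M = QR⁻¹ = [[2, -1, -14], [22, 2, -7]] · [[0, 4, -5], [1, -32, 41], [0, 3, -4]] = [[-1, -2, 5], [2, 3, 0]].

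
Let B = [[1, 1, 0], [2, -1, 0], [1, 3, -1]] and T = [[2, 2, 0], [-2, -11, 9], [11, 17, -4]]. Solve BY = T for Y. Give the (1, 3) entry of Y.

3

B is on the left of Y, so left-multiply by B⁻¹: Y = B⁻¹T.
det B = 3; the adjugate gives B⁻¹ = [[1/3, 1/3, 0], [2/3, -1/3, 0], [7/3, -2/3, -1]].
Y = B⁻¹T = [[1/3, 1/3, 0], [2/3, -1/3, 0], [7/3, -2/3, -1]] · [[2, 2, 0], [-2, -11, 9], [11, 17, -4]] = [[0, -3, 3], [2, 5, -3], [-5, -5, -2]].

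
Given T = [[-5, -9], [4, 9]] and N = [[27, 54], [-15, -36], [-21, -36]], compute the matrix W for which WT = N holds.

W = [[-3, 3], [-1, -5], [5, 1]]

Right-multiplying both sides by T⁻¹ gives W = NT⁻¹.
T has determinant -9; T⁻¹ = [[-1, -1], [4/9, 5/9]].
W = NT⁻¹ = [[27, 54], [-15, -36], [-21, -36]] · [[-1, -1], [4/9, 5/9]] = [[-3, 3], [-1, -5], [5, 1]].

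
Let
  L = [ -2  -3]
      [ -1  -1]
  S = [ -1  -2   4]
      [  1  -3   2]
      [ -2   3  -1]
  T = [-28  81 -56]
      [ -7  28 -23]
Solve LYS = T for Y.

Y = [[3, 2, 3], [-1, 5, -4]]

Y = L⁻¹TS⁻¹ (apply L⁻¹ on the left and S⁻¹ on the right).
det L = -1, so L⁻¹ = [[1, -3], [-1, 2]].
det S = -3; the adjugate gives S⁻¹ = [[1, -10/3, -8/3], [1, -3, -2], [1, -7/3, -5/3]].
L⁻¹T = [[-7, -3, 13], [14, -25, 10]].
Y = (L⁻¹T)S⁻¹ = [[3, 2, 3], [-1, 5, -4]].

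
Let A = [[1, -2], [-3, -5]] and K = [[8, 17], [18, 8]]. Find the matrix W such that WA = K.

W = [[-1, -3], [6, -4]]

Right-multiplying both sides by A⁻¹ gives W = KA⁻¹.
det A = -11, so A⁻¹ = [[5/11, -2/11], [-3/11, -1/11]].
W = KA⁻¹ = [[8, 17], [18, 8]] · [[5/11, -2/11], [-3/11, -1/11]] = [[-1, -3], [6, -4]].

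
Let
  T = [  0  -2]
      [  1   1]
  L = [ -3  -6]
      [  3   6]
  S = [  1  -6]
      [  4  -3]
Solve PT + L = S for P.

PT = S − L = [[4, 0], [1, -9]].
Since T sits to the right of P, P = (S − L)T⁻¹.
T has determinant 2; T⁻¹ = [[1/2, 1], [-1/2, 0]].
P = (S − L)T⁻¹ = [[2, 4], [5, 1]].

P = [[2, 4], [5, 1]]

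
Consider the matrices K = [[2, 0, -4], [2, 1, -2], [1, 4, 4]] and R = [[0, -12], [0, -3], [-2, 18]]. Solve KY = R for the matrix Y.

Y = [[2, 6], [-2, -3], [1, 6]]

K is on the left of Y, so left-multiply by K⁻¹: Y = K⁻¹R.
K has determinant -4; K⁻¹ = [[-3, 4, -1], [5/2, -3, 1], [-7/4, 2, -1/2]].
Y = K⁻¹R = [[-3, 4, -1], [5/2, -3, 1], [-7/4, 2, -1/2]] · [[0, -12], [0, -3], [-2, 18]] = [[2, 6], [-2, -3], [1, 6]].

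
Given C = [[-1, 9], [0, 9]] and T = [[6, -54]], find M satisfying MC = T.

M = [[-6, 0]]

Since C sits to the right of M, M = TC⁻¹.
det C = -9; the adjugate gives C⁻¹ = [[-1, 1], [0, 1/9]].
M = TC⁻¹ = [[6, -54]] · [[-1, 1], [0, 1/9]] = [[-6, 0]].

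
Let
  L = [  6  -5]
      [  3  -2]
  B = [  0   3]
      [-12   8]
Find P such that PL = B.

Right-multiplying both sides by L⁻¹ gives P = BL⁻¹.
L has determinant 3; L⁻¹ = [[-2/3, 5/3], [-1, 2]].
P = BL⁻¹ = [[0, 3], [-12, 8]] · [[-2/3, 5/3], [-1, 2]] = [[-3, 6], [0, -4]].

P = [[-3, 6], [0, -4]]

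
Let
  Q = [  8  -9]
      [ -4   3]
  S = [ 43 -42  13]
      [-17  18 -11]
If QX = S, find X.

Q is on the left of X, so left-multiply by Q⁻¹: X = Q⁻¹S.
det Q = -12, so Q⁻¹ = [[-1/4, -3/4], [-1/3, -2/3]].
X = Q⁻¹S = [[-1/4, -3/4], [-1/3, -2/3]] · [[43, -42, 13], [-17, 18, -11]] = [[2, -3, 5], [-3, 2, 3]].

X = [[2, -3, 5], [-3, 2, 3]]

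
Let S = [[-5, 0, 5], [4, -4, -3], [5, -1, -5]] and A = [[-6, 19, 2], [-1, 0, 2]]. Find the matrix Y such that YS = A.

Right-multiplying both sides by S⁻¹ gives Y = AS⁻¹.
det S = -5; the adjugate gives S⁻¹ = [[-17/5, 1, -4], [-1, 0, -1], [-16/5, 1, -4]].
Y = AS⁻¹ = [[-6, 19, 2], [-1, 0, 2]] · [[-17/5, 1, -4], [-1, 0, -1], [-16/5, 1, -4]] = [[-5, -4, -3], [-3, 1, -4]].

Y = [[-5, -4, -3], [-3, 1, -4]]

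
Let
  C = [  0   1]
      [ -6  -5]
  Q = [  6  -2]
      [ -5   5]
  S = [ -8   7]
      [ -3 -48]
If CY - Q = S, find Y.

Y = [[3, 3], [-2, 5]]

CY = S + Q = [[-2, 5], [-8, -43]].
Left-multiplying both sides by C⁻¹ gives Y = C⁻¹(S + Q).
C has determinant 6; C⁻¹ = [[-5/6, -1/6], [1, 0]].
Y = C⁻¹(S + Q) = [[3, 3], [-2, 5]].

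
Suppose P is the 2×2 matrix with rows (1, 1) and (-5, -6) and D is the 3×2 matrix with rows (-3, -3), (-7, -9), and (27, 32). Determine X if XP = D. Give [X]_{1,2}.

0

Since P sits to the right of X, X = DP⁻¹.
det P = -1, so P⁻¹ = [[6, 1], [-5, -1]].
X = DP⁻¹ = [[-3, -3], [-7, -9], [27, 32]] · [[6, 1], [-5, -1]] = [[-3, 0], [3, 2], [2, -5]].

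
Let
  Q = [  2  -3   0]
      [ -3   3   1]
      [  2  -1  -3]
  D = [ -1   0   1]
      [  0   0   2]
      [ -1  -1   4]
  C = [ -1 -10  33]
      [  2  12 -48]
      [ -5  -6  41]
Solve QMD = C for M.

M = [[-3, 2, 2], [1, 1, -2], [-2, -2, 0]]

M = Q⁻¹CD⁻¹ (apply Q⁻¹ on the left and D⁻¹ on the right).
det Q = 5, so Q⁻¹ = [[-8/5, -9/5, -3/5], [-7/5, -6/5, -2/5], [-3/5, -4/5, -3/5]].
det D = -2; the adjugate gives D⁻¹ = [[-1, 1/2, 0], [1, 3/2, -1], [0, 1/2, 0]].
Q⁻¹C = [[1, -2, 9], [1, 2, -5], [2, 0, -6]].
M = (Q⁻¹C)D⁻¹ = [[-3, 2, 2], [1, 1, -2], [-2, -2, 0]].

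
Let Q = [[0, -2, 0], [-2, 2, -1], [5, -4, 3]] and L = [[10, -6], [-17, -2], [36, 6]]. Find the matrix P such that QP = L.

Q is on the left of P, so left-multiply by Q⁻¹: P = Q⁻¹L.
det Q = -2, so Q⁻¹ = [[-1, -3, -1], [-1/2, 0, 0], [1, 5, 2]].
P = Q⁻¹L = [[-1, -3, -1], [-1/2, 0, 0], [1, 5, 2]] · [[10, -6], [-17, -2], [36, 6]] = [[5, 6], [-5, 3], [-3, -4]].

P = [[5, 6], [-5, 3], [-3, -4]]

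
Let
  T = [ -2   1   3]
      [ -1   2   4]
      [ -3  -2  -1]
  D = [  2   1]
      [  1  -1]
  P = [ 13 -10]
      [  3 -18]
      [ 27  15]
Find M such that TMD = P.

Isolating M: multiply by T⁻¹ from the left and D⁻¹ from the right, so M = T⁻¹PD⁻¹.
T has determinant -1; T⁻¹ = [[-6, 5, 2], [13, -11, -5], [-8, 7, 3]].
det D = -3, so D⁻¹ = [[1/3, 1/3], [1/3, -2/3]].
T⁻¹P = [[-9, 0], [1, -7], [-2, -1]].
M = (T⁻¹P)D⁻¹ = [[-3, -3], [-2, 5], [-1, 0]].

M = [[-3, -3], [-2, 5], [-1, 0]]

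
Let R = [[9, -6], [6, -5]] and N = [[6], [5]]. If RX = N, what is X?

X = [[0], [-1]]

R is on the left of X, so left-multiply by R⁻¹: X = R⁻¹N.
det R = -9; the adjugate gives R⁻¹ = [[5/9, -2/3], [2/3, -1]].
X = R⁻¹N = [[5/9, -2/3], [2/3, -1]] · [[6], [5]] = [[0], [-1]].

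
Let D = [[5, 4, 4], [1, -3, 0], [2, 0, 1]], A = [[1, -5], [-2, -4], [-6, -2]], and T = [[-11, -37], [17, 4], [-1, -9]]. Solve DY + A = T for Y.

DY = T − A = [[-12, -32], [19, 8], [5, -7]].
Since D multiplies Y on the left, Y = D⁻¹(T − A).
det D = 5, so D⁻¹ = [[-3/5, -4/5, 12/5], [-1/5, -3/5, 4/5], [6/5, 8/5, -19/5]].
Y = D⁻¹(T − A) = [[4, -4], [-5, -4], [-3, 1]].

Y = [[4, -4], [-5, -4], [-3, 1]]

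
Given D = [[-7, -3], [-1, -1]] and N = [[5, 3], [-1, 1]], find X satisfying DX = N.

X = [[-2, 0], [3, -1]]

D is on the left of X, so left-multiply by D⁻¹: X = D⁻¹N.
det D = 4; the adjugate gives D⁻¹ = [[-1/4, 3/4], [1/4, -7/4]].
X = D⁻¹N = [[-1/4, 3/4], [1/4, -7/4]] · [[5, 3], [-1, 1]] = [[-2, 0], [3, -1]].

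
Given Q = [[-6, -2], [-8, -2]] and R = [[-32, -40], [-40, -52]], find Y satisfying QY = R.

Y = [[4, 6], [4, 2]]

Since Q multiplies Y on the left, Y = Q⁻¹R.
det Q = -4; the adjugate gives Q⁻¹ = [[1/2, -1/2], [-2, 3/2]].
Y = Q⁻¹R = [[1/2, -1/2], [-2, 3/2]] · [[-32, -40], [-40, -52]] = [[4, 6], [4, 2]].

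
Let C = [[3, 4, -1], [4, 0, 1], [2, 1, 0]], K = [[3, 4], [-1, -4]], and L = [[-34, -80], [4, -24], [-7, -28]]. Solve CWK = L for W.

W = C⁻¹LK⁻¹ (apply C⁻¹ on the left and K⁻¹ on the right).
det C = 1, so C⁻¹ = [[-1, -1, 4], [2, 2, -7], [4, 5, -16]].
det K = -8; the adjugate gives K⁻¹ = [[1/2, 1/2], [-1/8, -3/8]].
C⁻¹L = [[2, -8], [-11, -12], [-4, 8]].
W = (C⁻¹L)K⁻¹ = [[2, 4], [-4, -1], [-3, -5]].

W = [[2, 4], [-4, -1], [-3, -5]]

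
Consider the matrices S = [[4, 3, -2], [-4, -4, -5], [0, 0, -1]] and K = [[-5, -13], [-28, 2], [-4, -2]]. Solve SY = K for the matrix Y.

Y = [[-3, 0], [5, -3], [4, 2]]

S is on the left of Y, so left-multiply by S⁻¹: Y = S⁻¹K.
S has determinant 4; S⁻¹ = [[1, 3/4, -23/4], [-1, -1, 7], [0, 0, -1]].
Y = S⁻¹K = [[1, 3/4, -23/4], [-1, -1, 7], [0, 0, -1]] · [[-5, -13], [-28, 2], [-4, -2]] = [[-3, 0], [5, -3], [4, 2]].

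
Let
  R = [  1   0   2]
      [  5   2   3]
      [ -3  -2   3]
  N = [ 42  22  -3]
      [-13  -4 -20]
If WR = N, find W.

W = [[-3, 6, -5], [5, -6, -4]]

Since R sits to the right of W, W = NR⁻¹.
det R = 4; the adjugate gives R⁻¹ = [[3, -1, -1], [-6, 9/4, 7/4], [-1, 1/2, 1/2]].
W = NR⁻¹ = [[42, 22, -3], [-13, -4, -20]] · [[3, -1, -1], [-6, 9/4, 7/4], [-1, 1/2, 1/2]] = [[-3, 6, -5], [5, -6, -4]].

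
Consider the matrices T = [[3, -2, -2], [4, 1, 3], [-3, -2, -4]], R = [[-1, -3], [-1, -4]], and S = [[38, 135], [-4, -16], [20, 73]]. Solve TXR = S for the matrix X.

X = [[-3, -3], [0, 1], [4, 5]]

Left-multiply by T⁻¹ and right-multiply by R⁻¹: X = T⁻¹SR⁻¹.
det T = 2; the adjugate gives T⁻¹ = [[1, -2, -2], [7/2, -9, -17/2], [-5/2, 6, 11/2]].
det R = 1, so R⁻¹ = [[-4, 3], [1, -1]].
T⁻¹S = [[6, 21], [-1, -4], [-9, -32]].
X = (T⁻¹S)R⁻¹ = [[-3, -3], [0, 1], [4, 5]].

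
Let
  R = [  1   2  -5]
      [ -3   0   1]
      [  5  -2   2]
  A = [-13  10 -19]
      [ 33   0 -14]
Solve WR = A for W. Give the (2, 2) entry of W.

Right-multiplying both sides by R⁻¹ gives W = AR⁻¹.
R has determinant -6; R⁻¹ = [[-1/3, -1, -1/3], [-11/6, -9/2, -7/3], [-1, -2, -1]].
W = AR⁻¹ = [[-13, 10, -19], [33, 0, -14]] · [[-1/3, -1, -1/3], [-11/6, -9/2, -7/3], [-1, -2, -1]] = [[5, 6, 0], [3, -5, 3]].

-5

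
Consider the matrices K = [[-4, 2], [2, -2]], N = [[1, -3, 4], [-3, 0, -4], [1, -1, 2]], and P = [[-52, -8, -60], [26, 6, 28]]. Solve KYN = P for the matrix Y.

Y = [[-1, -4, 2], [1, 0, -1]]

Y = K⁻¹PN⁻¹ (apply K⁻¹ on the left and N⁻¹ on the right).
det K = 4; the adjugate gives K⁻¹ = [[-1/2, -1/2], [-1/2, -1]].
N has determinant 2; N⁻¹ = [[-2, 1, 6], [1, -1, -4], [3/2, -1, -9/2]].
K⁻¹P = [[13, 1, 16], [0, -2, 2]].
Y = (K⁻¹P)N⁻¹ = [[-1, -4, 2], [1, 0, -1]].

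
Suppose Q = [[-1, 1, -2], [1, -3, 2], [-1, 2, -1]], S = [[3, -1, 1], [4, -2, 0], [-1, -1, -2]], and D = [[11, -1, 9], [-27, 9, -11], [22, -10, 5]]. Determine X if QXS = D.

Left-multiply by Q⁻¹ and right-multiply by S⁻¹: X = Q⁻¹DS⁻¹.
det Q = 2; the adjugate gives Q⁻¹ = [[-1/2, -3/2, -2], [-1/2, -1/2, 0], [-1/2, 1/2, 1]].
det S = -2, so S⁻¹ = [[-2, 3/2, -1], [-4, 5/2, -2], [3, -2, 1]].
Q⁻¹D = [[-9, 7, 2], [8, -4, 1], [3, -5, -5]].
X = (Q⁻¹D)S⁻¹ = [[-4, 0, -3], [3, 0, 1], [-1, 2, 2]].

X = [[-4, 0, -3], [3, 0, 1], [-1, 2, 2]]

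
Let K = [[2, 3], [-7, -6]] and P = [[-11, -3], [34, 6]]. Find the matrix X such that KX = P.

X = [[-4, 0], [-1, -1]]

K is on the left of X, so left-multiply by K⁻¹: X = K⁻¹P.
det K = 9; the adjugate gives K⁻¹ = [[-2/3, -1/3], [7/9, 2/9]].
X = K⁻¹P = [[-2/3, -1/3], [7/9, 2/9]] · [[-11, -3], [34, 6]] = [[-4, 0], [-1, -1]].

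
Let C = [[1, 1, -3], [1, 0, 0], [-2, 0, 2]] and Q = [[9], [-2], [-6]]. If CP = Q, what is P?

Since C multiplies P on the left, P = C⁻¹Q.
det C = -2; the adjugate gives C⁻¹ = [[0, 1, 0], [1, 2, 3/2], [0, 1, 1/2]].
P = C⁻¹Q = [[0, 1, 0], [1, 2, 3/2], [0, 1, 1/2]] · [[9], [-2], [-6]] = [[-2], [-4], [-5]].

P = [[-2], [-4], [-5]]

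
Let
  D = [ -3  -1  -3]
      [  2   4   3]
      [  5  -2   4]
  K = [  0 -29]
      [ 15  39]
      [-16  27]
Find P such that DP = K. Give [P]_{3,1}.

Since D multiplies P on the left, P = D⁻¹K.
det D = -1, so D⁻¹ = [[-22, -10, -9], [-7, -3, -3], [24, 11, 10]].
P = D⁻¹K = [[-22, -10, -9], [-7, -3, -3], [24, 11, 10]] · [[0, -29], [15, 39], [-16, 27]] = [[-6, 5], [3, 5], [5, 3]].

5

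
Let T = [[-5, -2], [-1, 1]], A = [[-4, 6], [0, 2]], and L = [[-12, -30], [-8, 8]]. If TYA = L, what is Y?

Y = [[-1, 4], [1, 2]]

Left-multiply by T⁻¹ and right-multiply by A⁻¹: Y = T⁻¹LA⁻¹.
det T = -7; the adjugate gives T⁻¹ = [[-1/7, -2/7], [-1/7, 5/7]].
det A = -8; the adjugate gives A⁻¹ = [[-1/4, 3/4], [0, 1/2]].
T⁻¹L = [[4, 2], [-4, 10]].
Y = (T⁻¹L)A⁻¹ = [[-1, 4], [1, 2]].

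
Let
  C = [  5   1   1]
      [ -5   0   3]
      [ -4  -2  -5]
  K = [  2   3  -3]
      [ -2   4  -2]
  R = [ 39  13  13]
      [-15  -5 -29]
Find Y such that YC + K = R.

Y = [[4, -1, -3], [-5, -4, 2]]

YC = R − K = [[37, 10, 16], [-13, -9, -27]].
Right-multiplying both sides by C⁻¹ gives Y = (R − K)C⁻¹.
det C = 3; the adjugate gives C⁻¹ = [[2, 1, 1], [-37/3, -7, -20/3], [10/3, 2, 5/3]].
Y = (R − K)C⁻¹ = [[4, -1, -3], [-5, -4, 2]].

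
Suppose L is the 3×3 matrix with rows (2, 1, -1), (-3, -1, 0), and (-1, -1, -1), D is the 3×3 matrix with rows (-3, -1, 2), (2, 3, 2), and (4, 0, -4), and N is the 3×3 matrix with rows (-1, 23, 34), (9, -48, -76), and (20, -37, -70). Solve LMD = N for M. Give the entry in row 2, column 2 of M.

4

Left-multiply by L⁻¹ and right-multiply by D⁻¹: M = L⁻¹ND⁻¹.
L has determinant -3; L⁻¹ = [[-1/3, -2/3, 1/3], [1, 1, -1], [-2/3, -1/3, -1/3]].
D has determinant -4; D⁻¹ = [[3, 1, 2], [-4, -1, -5/2], [3, 1, 7/4]].
L⁻¹N = [[1, 12, 16], [-12, 12, 28], [-9, 13, 26]].
M = (L⁻¹N)D⁻¹ = [[3, 5, 0], [0, 4, -5], [-1, 4, -5]].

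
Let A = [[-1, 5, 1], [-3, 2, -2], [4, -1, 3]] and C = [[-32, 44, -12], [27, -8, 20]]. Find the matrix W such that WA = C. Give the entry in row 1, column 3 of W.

-2

Since A sits to the right of W, W = CA⁻¹.
A has determinant -4; A⁻¹ = [[-1, 4, 3], [-1/4, 7/4, 5/4], [5/4, -19/4, -13/4]].
W = CA⁻¹ = [[-32, 44, -12], [27, -8, 20]] · [[-1, 4, 3], [-1/4, 7/4, 5/4], [5/4, -19/4, -13/4]] = [[6, 6, -2], [0, -1, 6]].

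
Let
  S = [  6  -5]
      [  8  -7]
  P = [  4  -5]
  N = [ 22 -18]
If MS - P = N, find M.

MS = N + P = [[26, -23]].
Since S sits to the right of M, M = (N + P)S⁻¹.
S has determinant -2; S⁻¹ = [[7/2, -5/2], [4, -3]].
M = (N + P)S⁻¹ = [[-1, 4]].

M = [[-1, 4]]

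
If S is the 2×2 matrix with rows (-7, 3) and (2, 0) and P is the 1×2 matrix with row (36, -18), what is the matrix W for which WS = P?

W = [[-6, -3]]

S is on the right of W, so right-multiply by S⁻¹: W = PS⁻¹.
det S = -6, so S⁻¹ = [[0, 1/2], [1/3, 7/6]].
W = PS⁻¹ = [[36, -18]] · [[0, 1/2], [1/3, 7/6]] = [[-6, -3]].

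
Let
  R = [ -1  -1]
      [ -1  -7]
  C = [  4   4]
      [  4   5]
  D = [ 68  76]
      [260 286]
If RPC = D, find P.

P = [[-4, -5], [-5, -3]]

Isolating P: multiply by R⁻¹ from the left and C⁻¹ from the right, so P = R⁻¹DC⁻¹.
det R = 6, so R⁻¹ = [[-7/6, 1/6], [1/6, -1/6]].
det C = 4, so C⁻¹ = [[5/4, -1], [-1, 1]].
R⁻¹D = [[-36, -41], [-32, -35]].
P = (R⁻¹D)C⁻¹ = [[-4, -5], [-5, -3]].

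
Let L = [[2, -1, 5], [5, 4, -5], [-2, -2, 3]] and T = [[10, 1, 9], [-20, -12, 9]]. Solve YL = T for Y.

Y = [[3, 0, -2], [-2, -2, 3]]

L is on the right of Y, so right-multiply by L⁻¹: Y = TL⁻¹.
det L = -1; the adjugate gives L⁻¹ = [[-2, 7, 15], [5, -16, -35], [2, -6, -13]].
Y = TL⁻¹ = [[10, 1, 9], [-20, -12, 9]] · [[-2, 7, 15], [5, -16, -35], [2, -6, -13]] = [[3, 0, -2], [-2, -2, 3]].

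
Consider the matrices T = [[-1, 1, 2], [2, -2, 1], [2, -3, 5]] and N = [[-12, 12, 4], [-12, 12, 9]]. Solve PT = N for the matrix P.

T is on the right of P, so right-multiply by T⁻¹: P = NT⁻¹.
det T = -5; the adjugate gives T⁻¹ = [[7/5, 11/5, -1], [8/5, 9/5, -1], [2/5, 1/5, 0]].
P = NT⁻¹ = [[-12, 12, 4], [-12, 12, 9]] · [[7/5, 11/5, -1], [8/5, 9/5, -1], [2/5, 1/5, 0]] = [[4, -4, 0], [6, -3, 0]].

P = [[4, -4, 0], [6, -3, 0]]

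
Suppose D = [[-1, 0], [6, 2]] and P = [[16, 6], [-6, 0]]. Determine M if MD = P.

M = [[2, 3], [6, 0]]

Since D sits to the right of M, M = PD⁻¹.
det D = -2, so D⁻¹ = [[-1, 0], [3, 1/2]].
M = PD⁻¹ = [[16, 6], [-6, 0]] · [[-1, 0], [3, 1/2]] = [[2, 3], [6, 0]].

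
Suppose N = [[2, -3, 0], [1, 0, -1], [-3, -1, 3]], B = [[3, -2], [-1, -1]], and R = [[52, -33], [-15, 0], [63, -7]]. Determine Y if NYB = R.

Y = [[1, 4], [-5, 3], [4, -2]]

Left-multiply by N⁻¹ and right-multiply by B⁻¹: Y = N⁻¹RB⁻¹.
det N = -2, so N⁻¹ = [[1/2, -9/2, -3/2], [0, -3, -1], [1/2, -11/2, -3/2]].
B has determinant -5; B⁻¹ = [[1/5, -2/5], [-1/5, -3/5]].
N⁻¹R = [[-1, -6], [-18, 7], [14, -6]].
Y = (N⁻¹R)B⁻¹ = [[1, 4], [-5, 3], [4, -2]].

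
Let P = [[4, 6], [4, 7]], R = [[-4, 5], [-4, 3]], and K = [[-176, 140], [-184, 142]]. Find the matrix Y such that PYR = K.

Y = [[4, 4], [-2, 4]]

Left-multiply by P⁻¹ and right-multiply by R⁻¹: Y = P⁻¹KR⁻¹.
det P = 4, so P⁻¹ = [[7/4, -3/2], [-1, 1]].
R has determinant 8; R⁻¹ = [[3/8, -5/8], [1/2, -1/2]].
P⁻¹K = [[-32, 32], [-8, 2]].
Y = (P⁻¹K)R⁻¹ = [[4, 4], [-2, 4]].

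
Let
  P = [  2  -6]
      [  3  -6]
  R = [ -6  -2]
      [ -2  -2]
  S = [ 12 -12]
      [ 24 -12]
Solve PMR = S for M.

M = P⁻¹SR⁻¹ (apply P⁻¹ on the left and R⁻¹ on the right).
P has determinant 6; P⁻¹ = [[-1, 1], [-1/2, 1/3]].
R has determinant 8; R⁻¹ = [[-1/4, 1/4], [1/4, -3/4]].
P⁻¹S = [[12, 0], [2, 2]].
M = (P⁻¹S)R⁻¹ = [[-3, 3], [0, -1]].

M = [[-3, 3], [0, -1]]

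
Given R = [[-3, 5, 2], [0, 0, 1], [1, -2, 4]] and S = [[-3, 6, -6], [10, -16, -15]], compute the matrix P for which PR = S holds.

P = [[0, 6, -3], [-4, 1, -2]]

R is on the right of P, so right-multiply by R⁻¹: P = SR⁻¹.
det R = -1; the adjugate gives R⁻¹ = [[-2, 24, -5], [-1, 14, -3], [0, 1, 0]].
P = SR⁻¹ = [[-3, 6, -6], [10, -16, -15]] · [[-2, 24, -5], [-1, 14, -3], [0, 1, 0]] = [[0, 6, -3], [-4, 1, -2]].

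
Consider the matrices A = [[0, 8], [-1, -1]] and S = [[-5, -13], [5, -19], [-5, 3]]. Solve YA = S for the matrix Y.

Right-multiplying both sides by A⁻¹ gives Y = SA⁻¹.
det A = 8; the adjugate gives A⁻¹ = [[-1/8, -1], [1/8, 0]].
Y = SA⁻¹ = [[-5, -13], [5, -19], [-5, 3]] · [[-1/8, -1], [1/8, 0]] = [[-1, 5], [-3, -5], [1, 5]].

Y = [[-1, 5], [-3, -5], [1, 5]]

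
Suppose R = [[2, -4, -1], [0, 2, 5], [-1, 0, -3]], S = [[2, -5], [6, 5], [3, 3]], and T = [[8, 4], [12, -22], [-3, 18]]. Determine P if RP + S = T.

RP = T − S = [[6, 9], [6, -27], [-6, 15]].
Left-multiplying both sides by R⁻¹ gives P = R⁻¹(T − S).
det R = 6; the adjugate gives R⁻¹ = [[-1, -2, -3], [-5/6, -7/6, -5/3], [1/3, 2/3, 2/3]].
P = R⁻¹(T − S) = [[0, 0], [-2, -1], [2, -5]].

P = [[0, 0], [-2, -1], [2, -5]]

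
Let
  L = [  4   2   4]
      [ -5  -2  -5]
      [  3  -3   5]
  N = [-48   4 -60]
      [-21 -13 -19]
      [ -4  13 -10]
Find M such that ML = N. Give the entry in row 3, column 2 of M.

L is on the right of M, so right-multiply by L⁻¹: M = NL⁻¹.
L has determinant 4; L⁻¹ = [[-25/4, -11/2, -1/2], [5/2, 2, 0], [21/4, 9/2, 1/2]].
M = NL⁻¹ = [[-48, 4, -60], [-21, -13, -19], [-4, 13, -10]] · [[-25/4, -11/2, -1/2], [5/2, 2, 0], [21/4, 9/2, 1/2]] = [[-5, 2, -6], [-1, 4, 1], [5, 3, -3]].

3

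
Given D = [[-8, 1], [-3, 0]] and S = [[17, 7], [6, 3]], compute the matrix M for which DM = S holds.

M = [[-2, -1], [1, -1]]

Since D multiplies M on the left, M = D⁻¹S.
D has determinant 3; D⁻¹ = [[0, -1/3], [1, -8/3]].
M = D⁻¹S = [[0, -1/3], [1, -8/3]] · [[17, 7], [6, 3]] = [[-2, -1], [1, -1]].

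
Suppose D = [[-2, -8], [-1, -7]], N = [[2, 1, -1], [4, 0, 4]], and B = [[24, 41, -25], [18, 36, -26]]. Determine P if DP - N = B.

DP = B + N = [[26, 42, -26], [22, 36, -22]].
Left-multiplying both sides by D⁻¹ gives P = D⁻¹(B + N).
det D = 6; the adjugate gives D⁻¹ = [[-7/6, 4/3], [1/6, -1/3]].
P = D⁻¹(B + N) = [[-1, -1, 1], [-3, -5, 3]].

P = [[-1, -1, 1], [-3, -5, 3]]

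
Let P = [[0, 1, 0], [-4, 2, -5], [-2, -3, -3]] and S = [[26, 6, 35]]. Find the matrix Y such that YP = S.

Since P sits to the right of Y, Y = SP⁻¹.
det P = -2, so P⁻¹ = [[21/2, -3/2, 5/2], [1, 0, 0], [-8, 1, -2]].
Y = SP⁻¹ = [[26, 6, 35]] · [[21/2, -3/2, 5/2], [1, 0, 0], [-8, 1, -2]] = [[-1, -4, -5]].

Y = [[-1, -4, -5]]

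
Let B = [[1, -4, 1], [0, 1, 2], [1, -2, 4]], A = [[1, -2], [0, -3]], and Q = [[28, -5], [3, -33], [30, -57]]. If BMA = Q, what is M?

M = [[4, 1], [-5, 5], [4, 2]]

Left-multiply by B⁻¹ and right-multiply by A⁻¹: M = B⁻¹QA⁻¹.
det B = -1, so B⁻¹ = [[-8, -14, 9], [-2, -3, 2], [1, 2, -1]].
A has determinant -3; A⁻¹ = [[1, -2/3], [0, -1/3]].
B⁻¹Q = [[4, -11], [-5, -5], [4, -14]].
M = (B⁻¹Q)A⁻¹ = [[4, 1], [-5, 5], [4, 2]].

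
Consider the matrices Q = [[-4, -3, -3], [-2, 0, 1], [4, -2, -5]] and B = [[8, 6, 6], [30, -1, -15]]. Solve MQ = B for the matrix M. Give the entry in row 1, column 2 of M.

Right-multiplying both sides by Q⁻¹ gives M = BQ⁻¹.
det Q = -2; the adjugate gives Q⁻¹ = [[-1, 9/2, 3/2], [3, -16, -5], [-2, 10, 3]].
M = BQ⁻¹ = [[8, 6, 6], [30, -1, -15]] · [[-1, 9/2, 3/2], [3, -16, -5], [-2, 10, 3]] = [[-2, 0, 0], [-3, 1, 5]].

0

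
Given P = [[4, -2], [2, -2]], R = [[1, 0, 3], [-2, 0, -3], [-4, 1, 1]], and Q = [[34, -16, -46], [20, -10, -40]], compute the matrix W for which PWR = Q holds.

W = P⁻¹QR⁻¹ (apply P⁻¹ on the left and R⁻¹ on the right).
det P = -4, so P⁻¹ = [[1/2, -1/2], [1/2, -1]].
R has determinant -3; R⁻¹ = [[-1, -1, 0], [-14/3, -13/3, 1], [2/3, 1/3, 0]].
P⁻¹Q = [[7, -3, -3], [-3, 2, 17]].
W = (P⁻¹Q)R⁻¹ = [[5, 5, -3], [5, 0, 2]].

W = [[5, 5, -3], [5, 0, 2]]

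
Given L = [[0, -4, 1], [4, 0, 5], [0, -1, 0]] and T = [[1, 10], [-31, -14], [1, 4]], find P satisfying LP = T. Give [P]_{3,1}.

Left-multiplying both sides by L⁻¹ gives P = L⁻¹T.
det L = -4; the adjugate gives L⁻¹ = [[-5/4, 1/4, 5], [0, 0, -1], [1, 0, -4]].
P = L⁻¹T = [[-5/4, 1/4, 5], [0, 0, -1], [1, 0, -4]] · [[1, 10], [-31, -14], [1, 4]] = [[-4, 4], [-1, -4], [-3, -6]].

-3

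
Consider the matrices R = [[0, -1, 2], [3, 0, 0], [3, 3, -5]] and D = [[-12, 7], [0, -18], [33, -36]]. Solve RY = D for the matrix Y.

Y = [[0, -6], [6, -1], [-3, 3]]

R is on the left of Y, so left-multiply by R⁻¹: Y = R⁻¹D.
R has determinant 3; R⁻¹ = [[0, 1/3, 0], [5, -2, 2], [3, -1, 1]].
Y = R⁻¹D = [[0, 1/3, 0], [5, -2, 2], [3, -1, 1]] · [[-12, 7], [0, -18], [33, -36]] = [[0, -6], [6, -1], [-3, 3]].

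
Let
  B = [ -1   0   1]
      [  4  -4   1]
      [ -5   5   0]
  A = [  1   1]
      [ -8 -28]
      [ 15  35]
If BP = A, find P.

P = [[3, -1], [6, 6], [4, 0]]

B is on the left of P, so left-multiply by B⁻¹: P = B⁻¹A.
det B = 5, so B⁻¹ = [[-1, 1, 4/5], [-1, 1, 1], [0, 1, 4/5]].
P = B⁻¹A = [[-1, 1, 4/5], [-1, 1, 1], [0, 1, 4/5]] · [[1, 1], [-8, -28], [15, 35]] = [[3, -1], [6, 6], [4, 0]].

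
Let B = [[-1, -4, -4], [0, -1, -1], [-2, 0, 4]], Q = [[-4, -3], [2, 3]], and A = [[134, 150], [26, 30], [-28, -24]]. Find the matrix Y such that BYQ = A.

Y = [[5, -5], [-1, -4], [4, -3]]

Y = B⁻¹AQ⁻¹ (apply B⁻¹ on the left and Q⁻¹ on the right).
det B = 4, so B⁻¹ = [[-1, 4, 0], [1/2, -3, -1/4], [-1/2, 2, 1/4]].
det Q = -6; the adjugate gives Q⁻¹ = [[-1/2, -1/2], [1/3, 2/3]].
B⁻¹A = [[-30, -30], [-4, -9], [-22, -21]].
Y = (B⁻¹A)Q⁻¹ = [[5, -5], [-1, -4], [4, -3]].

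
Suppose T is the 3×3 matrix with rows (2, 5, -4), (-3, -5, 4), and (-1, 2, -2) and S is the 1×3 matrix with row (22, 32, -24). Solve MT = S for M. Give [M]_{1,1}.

6

Right-multiplying both sides by T⁻¹ gives M = ST⁻¹.
det T = -2; the adjugate gives T⁻¹ = [[-1, -1, 0], [5, 4, -2], [11/2, 9/2, -5/2]].
M = ST⁻¹ = [[22, 32, -24]] · [[-1, -1, 0], [5, 4, -2], [11/2, 9/2, -5/2]] = [[6, -2, -4]].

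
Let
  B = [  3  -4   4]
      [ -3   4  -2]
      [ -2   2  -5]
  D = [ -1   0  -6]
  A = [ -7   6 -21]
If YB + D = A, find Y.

Y = [[0, 0, 3]]

YB = A − D = [[-6, 6, -15]].
B is on the right of Y, so right-multiply by B⁻¹: Y = (A − D)B⁻¹.
det B = 4, so B⁻¹ = [[-4, -3, -2], [-11/4, -7/4, -3/2], [1/2, 1/2, 0]].
Y = (A − D)B⁻¹ = [[0, 0, 3]].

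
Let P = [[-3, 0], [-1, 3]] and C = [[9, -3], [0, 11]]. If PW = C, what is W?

Left-multiplying both sides by P⁻¹ gives W = P⁻¹C.
det P = -9; the adjugate gives P⁻¹ = [[-1/3, 0], [-1/9, 1/3]].
W = P⁻¹C = [[-1/3, 0], [-1/9, 1/3]] · [[9, -3], [0, 11]] = [[-3, 1], [-1, 4]].

W = [[-3, 1], [-1, 4]]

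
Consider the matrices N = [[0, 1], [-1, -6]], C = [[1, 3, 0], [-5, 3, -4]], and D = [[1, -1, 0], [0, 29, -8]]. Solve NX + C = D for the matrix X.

NX = D − C = [[0, -4, 0], [5, 26, -4]].
Left-multiplying both sides by N⁻¹ gives X = N⁻¹(D − C).
det N = 1, so N⁻¹ = [[-6, -1], [1, 0]].
X = N⁻¹(D − C) = [[-5, -2, 4], [0, -4, 0]].

X = [[-5, -2, 4], [0, -4, 0]]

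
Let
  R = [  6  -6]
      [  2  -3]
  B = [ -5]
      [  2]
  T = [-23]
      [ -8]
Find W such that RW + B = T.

W = [[1], [4]]

RW = T − B = [[-18], [-10]].
Left-multiplying both sides by R⁻¹ gives W = R⁻¹(T − B).
R has determinant -6; R⁻¹ = [[1/2, -1], [1/3, -1]].
W = R⁻¹(T − B) = [[1], [4]].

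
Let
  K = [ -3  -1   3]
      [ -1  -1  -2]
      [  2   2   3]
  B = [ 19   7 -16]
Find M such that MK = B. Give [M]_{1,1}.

-6

K is on the right of M, so right-multiply by K⁻¹: M = BK⁻¹.
det K = -2, so K⁻¹ = [[-1/2, -9/2, -5/2], [1/2, 15/2, 9/2], [0, -2, -1]].
M = BK⁻¹ = [[19, 7, -16]] · [[-1/2, -9/2, -5/2], [1/2, 15/2, 9/2], [0, -2, -1]] = [[-6, -1, 0]].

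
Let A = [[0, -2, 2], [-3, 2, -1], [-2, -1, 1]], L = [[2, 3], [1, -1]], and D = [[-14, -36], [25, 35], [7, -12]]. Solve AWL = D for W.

W = [[-2, -3], [1, -5], [-4, -2]]

W = A⁻¹DL⁻¹ (apply A⁻¹ on the left and L⁻¹ on the right).
det A = 4, so A⁻¹ = [[1/4, 0, -1/2], [5/4, 1, -3/2], [7/4, 1, -3/2]].
det L = -5, so L⁻¹ = [[1/5, 3/5], [1/5, -2/5]].
A⁻¹D = [[-7, -3], [-3, 8], [-10, -10]].
W = (A⁻¹D)L⁻¹ = [[-2, -3], [1, -5], [-4, -2]].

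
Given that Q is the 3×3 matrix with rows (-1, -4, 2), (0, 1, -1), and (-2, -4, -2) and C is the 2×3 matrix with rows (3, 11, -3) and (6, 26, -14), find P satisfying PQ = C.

P = [[-1, 3, -1], [-6, 2, 0]]

Since Q sits to the right of P, P = CQ⁻¹.
det Q = 2; the adjugate gives Q⁻¹ = [[-3, -8, 1], [1, 3, -1/2], [1, 2, -1/2]].
P = CQ⁻¹ = [[3, 11, -3], [6, 26, -14]] · [[-3, -8, 1], [1, 3, -1/2], [1, 2, -1/2]] = [[-1, 3, -1], [-6, 2, 0]].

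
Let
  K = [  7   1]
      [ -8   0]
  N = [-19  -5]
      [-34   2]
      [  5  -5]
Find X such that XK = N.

X = [[-5, -2], [2, 6], [-5, -5]]

Right-multiplying both sides by K⁻¹ gives X = NK⁻¹.
det K = 8, so K⁻¹ = [[0, -1/8], [1, 7/8]].
X = NK⁻¹ = [[-19, -5], [-34, 2], [5, -5]] · [[0, -1/8], [1, 7/8]] = [[-5, -2], [2, 6], [-5, -5]].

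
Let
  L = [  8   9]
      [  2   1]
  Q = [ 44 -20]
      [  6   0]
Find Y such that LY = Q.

L is on the left of Y, so left-multiply by L⁻¹: Y = L⁻¹Q.
det L = -10, so L⁻¹ = [[-1/10, 9/10], [1/5, -4/5]].
Y = L⁻¹Q = [[-1/10, 9/10], [1/5, -4/5]] · [[44, -20], [6, 0]] = [[1, 2], [4, -4]].

Y = [[1, 2], [4, -4]]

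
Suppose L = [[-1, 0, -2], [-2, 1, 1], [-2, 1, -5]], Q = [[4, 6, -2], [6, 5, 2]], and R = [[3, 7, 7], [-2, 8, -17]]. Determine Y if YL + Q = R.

Y = [[-1, 2, -1], [2, 0, 3]]

YL = R − Q = [[-1, 1, 9], [-8, 3, -19]].
Since L sits to the right of Y, Y = (R − Q)L⁻¹.
L has determinant 6; L⁻¹ = [[-1, -1/3, 1/3], [-2, 1/6, 5/6], [0, 1/6, -1/6]].
Y = (R − Q)L⁻¹ = [[-1, 2, -1], [2, 0, 3]].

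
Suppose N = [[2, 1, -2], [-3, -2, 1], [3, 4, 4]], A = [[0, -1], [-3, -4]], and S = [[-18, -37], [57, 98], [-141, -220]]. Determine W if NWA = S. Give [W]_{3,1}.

Isolating W: multiply by N⁻¹ from the left and A⁻¹ from the right, so W = N⁻¹SA⁻¹.
det N = 3, so N⁻¹ = [[-4, -4, -1], [5, 14/3, 4/3], [-2, -5/3, -1/3]].
det A = -3, so A⁻¹ = [[4/3, -1/3], [-1, 0]].
N⁻¹S = [[-15, -24], [-12, -21], [-12, -16]].
W = (N⁻¹S)A⁻¹ = [[4, 5], [5, 4], [0, 4]].

0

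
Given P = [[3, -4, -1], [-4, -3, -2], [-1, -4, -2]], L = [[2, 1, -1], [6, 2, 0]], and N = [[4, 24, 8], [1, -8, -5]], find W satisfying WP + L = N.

WP = N − L = [[2, 23, 9], [-5, -10, -5]].
Since P sits to the right of W, W = (N − L)P⁻¹.
P has determinant 5; P⁻¹ = [[-2/5, -4/5, 1], [-6/5, -7/5, 2], [13/5, 16/5, -5]].
W = (N − L)P⁻¹ = [[-5, -5, 3], [1, 2, 0]].

W = [[-5, -5, 3], [1, 2, 0]]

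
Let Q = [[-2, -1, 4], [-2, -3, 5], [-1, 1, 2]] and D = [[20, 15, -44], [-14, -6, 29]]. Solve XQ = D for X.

X = [[-5, -4, -2], [5, 1, 2]]

Q is on the right of X, so right-multiply by Q⁻¹: X = DQ⁻¹.
Q has determinant 3; Q⁻¹ = [[-11/3, 2, 7/3], [-1/3, 0, 2/3], [-5/3, 1, 4/3]].
X = DQ⁻¹ = [[20, 15, -44], [-14, -6, 29]] · [[-11/3, 2, 7/3], [-1/3, 0, 2/3], [-5/3, 1, 4/3]] = [[-5, -4, -2], [5, 1, 2]].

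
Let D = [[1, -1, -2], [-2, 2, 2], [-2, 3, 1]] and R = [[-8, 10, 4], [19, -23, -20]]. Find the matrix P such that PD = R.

P = [[2, 3, 2], [5, -3, -4]]

D is on the right of P, so right-multiply by D⁻¹: P = RD⁻¹.
det D = 2; the adjugate gives D⁻¹ = [[-2, -5/2, 1], [-1, -3/2, 1], [-1, -1/2, 0]].
P = RD⁻¹ = [[-8, 10, 4], [19, -23, -20]] · [[-2, -5/2, 1], [-1, -3/2, 1], [-1, -1/2, 0]] = [[2, 3, 2], [5, -3, -4]].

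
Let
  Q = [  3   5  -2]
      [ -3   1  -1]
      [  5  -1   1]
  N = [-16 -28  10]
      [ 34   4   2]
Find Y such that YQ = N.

Since Q sits to the right of Y, Y = NQ⁻¹.
det Q = -6, so Q⁻¹ = [[0, 1/2, 1/2], [1/3, -13/6, -3/2], [1/3, -14/3, -3]].
Y = NQ⁻¹ = [[-16, -28, 10], [34, 4, 2]] · [[0, 1/2, 1/2], [1/3, -13/6, -3/2], [1/3, -14/3, -3]] = [[-6, 6, 4], [2, -1, 5]].

Y = [[-6, 6, 4], [2, -1, 5]]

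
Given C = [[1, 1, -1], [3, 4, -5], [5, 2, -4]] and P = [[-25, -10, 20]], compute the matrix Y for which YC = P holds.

Y = [[0, 0, -5]]

Since C sits to the right of Y, Y = PC⁻¹.
C has determinant -5; C⁻¹ = [[6/5, -2/5, 1/5], [13/5, -1/5, -2/5], [14/5, -3/5, -1/5]].
Y = PC⁻¹ = [[-25, -10, 20]] · [[6/5, -2/5, 1/5], [13/5, -1/5, -2/5], [14/5, -3/5, -1/5]] = [[0, 0, -5]].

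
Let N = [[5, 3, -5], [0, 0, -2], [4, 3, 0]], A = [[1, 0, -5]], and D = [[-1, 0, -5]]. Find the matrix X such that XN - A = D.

X = [[0, 5, 0]]

XN = D + A = [[0, 0, -10]].
Right-multiplying both sides by N⁻¹ gives X = (D + A)N⁻¹.
det N = 6; the adjugate gives N⁻¹ = [[1, -5/2, -1], [-4/3, 10/3, 5/3], [0, -1/2, 0]].
X = (D + A)N⁻¹ = [[0, 5, 0]].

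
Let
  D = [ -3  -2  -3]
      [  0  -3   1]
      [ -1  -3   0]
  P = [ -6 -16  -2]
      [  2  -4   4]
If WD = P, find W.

W = [[2, 4, 0], [-1, 1, 1]]

D is on the right of W, so right-multiply by D⁻¹: W = PD⁻¹.
det D = 2; the adjugate gives D⁻¹ = [[3/2, 9/2, -11/2], [-1/2, -3/2, 3/2], [-3/2, -7/2, 9/2]].
W = PD⁻¹ = [[-6, -16, -2], [2, -4, 4]] · [[3/2, 9/2, -11/2], [-1/2, -3/2, 3/2], [-3/2, -7/2, 9/2]] = [[2, 4, 0], [-1, 1, 1]].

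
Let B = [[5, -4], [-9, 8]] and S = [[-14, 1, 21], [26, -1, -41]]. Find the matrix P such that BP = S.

P = [[-2, 1, 1], [1, 1, -4]]

B is on the left of P, so left-multiply by B⁻¹: P = B⁻¹S.
det B = 4; the adjugate gives B⁻¹ = [[2, 1], [9/4, 5/4]].
P = B⁻¹S = [[2, 1], [9/4, 5/4]] · [[-14, 1, 21], [26, -1, -41]] = [[-2, 1, 1], [1, 1, -4]].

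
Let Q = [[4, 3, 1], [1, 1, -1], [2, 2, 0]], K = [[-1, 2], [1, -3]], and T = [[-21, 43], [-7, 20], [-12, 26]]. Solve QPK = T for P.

P = [[1, -3], [4, 2], [4, 5]]

P = Q⁻¹TK⁻¹ (apply Q⁻¹ on the left and K⁻¹ on the right).
det Q = 2, so Q⁻¹ = [[1, 1, -2], [-1, -1, 5/2], [0, -1, 1/2]].
det K = 1; the adjugate gives K⁻¹ = [[-3, -2], [-1, -1]].
Q⁻¹T = [[-4, 11], [-2, 2], [1, -7]].
P = (Q⁻¹T)K⁻¹ = [[1, -3], [4, 2], [4, 5]].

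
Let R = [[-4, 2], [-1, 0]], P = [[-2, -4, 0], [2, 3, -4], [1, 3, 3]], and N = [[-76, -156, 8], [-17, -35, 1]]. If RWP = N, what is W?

Left-multiply by R⁻¹ and right-multiply by P⁻¹: W = R⁻¹NP⁻¹.
det R = 2, so R⁻¹ = [[0, -1], [1/2, -2]].
det P = -2; the adjugate gives P⁻¹ = [[-21/2, -6, -8], [5, 3, 4], [-3/2, -1, -1]].
R⁻¹N = [[17, 35, -1], [-4, -8, 2]].
W = (R⁻¹N)P⁻¹ = [[-2, 4, 5], [-1, -2, -2]].

W = [[-2, 4, 5], [-1, -2, -2]]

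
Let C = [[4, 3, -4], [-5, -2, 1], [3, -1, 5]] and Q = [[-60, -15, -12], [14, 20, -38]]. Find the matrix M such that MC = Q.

Right-multiplying both sides by C⁻¹ gives M = QC⁻¹.
C has determinant 4; C⁻¹ = [[-9/4, -11/4, -5/4], [7, 8, 4], [11/4, 13/4, 7/4]].
M = QC⁻¹ = [[-60, -15, -12], [14, 20, -38]] · [[-9/4, -11/4, -5/4], [7, 8, 4], [11/4, 13/4, 7/4]] = [[-3, 6, -6], [4, -2, -4]].

M = [[-3, 6, -6], [4, -2, -4]]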